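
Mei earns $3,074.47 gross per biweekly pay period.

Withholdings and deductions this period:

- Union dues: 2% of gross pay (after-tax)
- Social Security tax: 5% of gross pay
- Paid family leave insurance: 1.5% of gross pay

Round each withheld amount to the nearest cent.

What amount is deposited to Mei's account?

$2,813.14

Paid family leave insurance: $3,074.47 × 0.015 = $46.12
Social Security tax: $3,074.47 × 0.05 = $153.72
Union dues: $3,074.47 × 0.02 = $61.49
Total deductions = $46.12 + $153.72 + $61.49 = $261.33
Net pay = $3,074.47 − $261.33 = $2,813.14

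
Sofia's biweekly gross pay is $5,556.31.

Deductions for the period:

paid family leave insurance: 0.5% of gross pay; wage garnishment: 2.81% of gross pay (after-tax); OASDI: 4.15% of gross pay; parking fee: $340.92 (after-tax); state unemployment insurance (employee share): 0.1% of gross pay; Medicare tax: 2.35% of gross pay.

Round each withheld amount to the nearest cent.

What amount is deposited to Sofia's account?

$4,664.76

State unemployment insurance (employee share): $5,556.31 × 0.001 = $5.56
Paid family leave insurance: $5,556.31 × 0.005 = $27.78
OASDI: $5,556.31 × 0.0415 = $230.59
Medicare tax: $5,556.31 × 0.0235 = $130.57
Wage garnishment: $5,556.31 × 0.0281 = $156.13
Parking fee: $340.92
Total deductions = $5.56 + $27.78 + $230.59 + $130.57 + $156.13 + $340.92 = $891.55
Net pay = $5,556.31 − $891.55 = $4,664.76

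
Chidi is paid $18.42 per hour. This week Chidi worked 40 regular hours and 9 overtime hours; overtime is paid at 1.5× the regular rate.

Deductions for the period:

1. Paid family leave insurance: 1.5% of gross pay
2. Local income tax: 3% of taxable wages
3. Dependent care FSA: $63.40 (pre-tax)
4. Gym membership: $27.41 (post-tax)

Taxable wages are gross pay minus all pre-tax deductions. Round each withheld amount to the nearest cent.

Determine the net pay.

$852.22

Regular pay: 40 × $18.42 = $736.80
Overtime pay: 9 × $18.42 × 1.5 = $248.67
Gross pay = $736.80 + $248.67 = $985.47
Dependent care FSA: $63.40
Taxable wages = $985.47 − $63.40 = $922.07
Local income tax: $922.07 × 0.03 = $27.66
Paid family leave insurance: $985.47 × 0.015 = $14.78
Gym membership: $27.41
Total deductions = $63.40 + $27.66 + $14.78 + $27.41 = $133.25
Net pay = $985.47 − $133.25 = $852.22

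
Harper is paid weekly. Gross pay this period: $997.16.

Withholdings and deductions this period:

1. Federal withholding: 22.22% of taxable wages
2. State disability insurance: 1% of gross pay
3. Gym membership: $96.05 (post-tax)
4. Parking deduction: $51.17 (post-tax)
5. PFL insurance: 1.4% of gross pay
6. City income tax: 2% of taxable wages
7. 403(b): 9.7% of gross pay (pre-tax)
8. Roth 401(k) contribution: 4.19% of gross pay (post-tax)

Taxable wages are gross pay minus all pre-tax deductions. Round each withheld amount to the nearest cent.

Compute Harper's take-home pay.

403(b): $997.16 × 0.097 = $96.72
Taxable wages = $997.16 − $96.72 = $900.44
Federal withholding: $900.44 × 0.2222 = $200.08
City income tax: $900.44 × 0.02 = $18.01
PFL insurance: $997.16 × 0.014 = $13.96
State disability insurance: $997.16 × 0.01 = $9.97
Parking deduction: $51.17
Roth 401(k) contribution: $997.16 × 0.0419 = $41.78
Gym membership: $96.05
Total deductions = $96.72 + $200.08 + $18.01 + $13.96 + $9.97 + $51.17 + $41.78 + $96.05 = $527.74
Net pay = $997.16 − $527.74 = $469.42

$469.42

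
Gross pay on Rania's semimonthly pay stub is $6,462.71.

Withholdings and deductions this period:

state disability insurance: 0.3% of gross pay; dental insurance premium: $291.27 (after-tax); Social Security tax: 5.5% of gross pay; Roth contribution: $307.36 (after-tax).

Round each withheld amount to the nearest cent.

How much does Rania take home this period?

$5,489.24

State disability insurance: $6,462.71 × 0.003 = $19.39
Social Security tax: $6,462.71 × 0.055 = $355.45
Dental insurance premium: $291.27
Roth contribution: $307.36
Total deductions = $19.39 + $355.45 + $291.27 + $307.36 = $973.47
Net pay = $6,462.71 − $973.47 = $5,489.24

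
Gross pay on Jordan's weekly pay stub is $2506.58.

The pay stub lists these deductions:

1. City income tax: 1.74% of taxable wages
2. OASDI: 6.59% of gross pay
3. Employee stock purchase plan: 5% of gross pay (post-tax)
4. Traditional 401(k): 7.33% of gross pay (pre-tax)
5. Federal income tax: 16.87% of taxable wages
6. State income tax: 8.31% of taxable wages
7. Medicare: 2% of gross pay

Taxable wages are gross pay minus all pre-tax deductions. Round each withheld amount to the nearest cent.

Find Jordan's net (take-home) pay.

Traditional 401(k): $2506.58 × 0.0733 = $183.73
Taxable wages = $2506.58 − $183.73 = $2322.85
Federal income tax: $2322.85 × 0.1687 = $391.86
State income tax: $2322.85 × 0.0831 = $193.03
City income tax: $2322.85 × 0.0174 = $40.42
Medicare: $2506.58 × 0.02 = $50.13
OASDI: $2506.58 × 0.0659 = $165.18
Employee stock purchase plan: $2506.58 × 0.05 = $125.33
Total deductions = $183.73 + $391.86 + $193.03 + $40.42 + $50.13 + $165.18 + $125.33 = $1149.68
Net pay = $2506.58 − $1149.68 = $1356.90

$1356.90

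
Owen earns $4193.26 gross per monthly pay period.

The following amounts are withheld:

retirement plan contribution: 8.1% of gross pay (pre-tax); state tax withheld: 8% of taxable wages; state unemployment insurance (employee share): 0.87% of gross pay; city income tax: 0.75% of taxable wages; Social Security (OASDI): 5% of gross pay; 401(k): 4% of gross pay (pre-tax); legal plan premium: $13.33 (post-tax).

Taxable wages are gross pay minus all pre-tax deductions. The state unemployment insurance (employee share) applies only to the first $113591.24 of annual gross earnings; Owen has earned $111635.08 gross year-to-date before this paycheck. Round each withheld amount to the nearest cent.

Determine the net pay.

$3123.36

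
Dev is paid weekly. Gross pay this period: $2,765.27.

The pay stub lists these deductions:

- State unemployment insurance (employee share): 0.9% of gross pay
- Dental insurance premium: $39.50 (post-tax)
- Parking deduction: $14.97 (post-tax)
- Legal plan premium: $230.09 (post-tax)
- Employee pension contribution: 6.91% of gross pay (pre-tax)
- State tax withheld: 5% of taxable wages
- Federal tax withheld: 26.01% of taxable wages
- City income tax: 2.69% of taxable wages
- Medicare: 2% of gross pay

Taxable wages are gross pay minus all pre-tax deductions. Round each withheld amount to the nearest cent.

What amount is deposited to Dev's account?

$1,341.92

Employee pension contribution: $2,765.27 × 0.0691 = $191.08
Taxable wages = $2,765.27 − $191.08 = $2,574.19
Federal tax withheld: $2,574.19 × 0.2601 = $669.55
City income tax: $2,574.19 × 0.0269 = $69.25
State tax withheld: $2,574.19 × 0.05 = $128.71
State unemployment insurance (employee share): $2,765.27 × 0.009 = $24.89
Medicare: $2,765.27 × 0.02 = $55.31
Legal plan premium: $230.09
Parking deduction: $14.97
Dental insurance premium: $39.50
Total deductions = $191.08 + $669.55 + $69.25 + $128.71 + $24.89 + $55.31 + $230.09 + $14.97 + $39.50 = $1,423.35
Net pay = $2,765.27 − $1,423.35 = $1,341.92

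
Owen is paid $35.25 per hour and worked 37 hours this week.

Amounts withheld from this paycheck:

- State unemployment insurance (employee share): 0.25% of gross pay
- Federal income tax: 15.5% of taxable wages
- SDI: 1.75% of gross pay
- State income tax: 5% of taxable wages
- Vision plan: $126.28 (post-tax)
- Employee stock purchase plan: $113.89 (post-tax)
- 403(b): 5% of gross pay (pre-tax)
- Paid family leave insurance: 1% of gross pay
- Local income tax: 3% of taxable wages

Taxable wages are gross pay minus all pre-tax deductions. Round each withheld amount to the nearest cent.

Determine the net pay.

$668.58

Gross pay: 37 × $35.25 = $1304.25
403(b): $1304.25 × 0.05 = $65.21
Taxable wages = $1304.25 − $65.21 = $1239.04
State income tax: $1239.04 × 0.05 = $61.95
Federal income tax: $1239.04 × 0.155 = $192.05
Local income tax: $1239.04 × 0.03 = $37.17
SDI: $1304.25 × 0.0175 = $22.82
Paid family leave insurance: $1304.25 × 0.01 = $13.04
State unemployment insurance (employee share): $1304.25 × 0.0025 = $3.26
Employee stock purchase plan: $113.89
Vision plan: $126.28
Total deductions = $65.21 + $61.95 + $192.05 + $37.17 + $22.82 + $13.04 + $3.26 + $113.89 + $126.28 = $635.67
Net pay = $1304.25 − $635.67 = $668.58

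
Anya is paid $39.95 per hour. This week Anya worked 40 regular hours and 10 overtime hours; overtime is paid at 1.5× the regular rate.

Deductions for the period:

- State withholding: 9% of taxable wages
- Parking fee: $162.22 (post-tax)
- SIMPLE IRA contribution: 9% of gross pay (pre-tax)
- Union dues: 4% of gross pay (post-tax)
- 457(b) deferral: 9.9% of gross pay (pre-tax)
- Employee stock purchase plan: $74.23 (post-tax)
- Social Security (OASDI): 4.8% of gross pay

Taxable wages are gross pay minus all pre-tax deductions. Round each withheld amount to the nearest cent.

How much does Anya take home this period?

$1191.78

Regular pay: 40 × $39.95 = $1598.00
Overtime pay: 10 × $39.95 × 1.5 = $599.25
Gross pay = $1598.00 + $599.25 = $2197.25
SIMPLE IRA contribution: $2197.25 × 0.09 = $197.75
457(b) deferral: $2197.25 × 0.099 = $217.53
Pre-tax total = $197.75 + $217.53 = $415.28
Taxable wages = $2197.25 − $415.28 = $1781.97
State withholding: $1781.97 × 0.09 = $160.38
Social Security (OASDI): $2197.25 × 0.048 = $105.47
Parking fee: $162.22
Union dues: $2197.25 × 0.04 = $87.89
Employee stock purchase plan: $74.23
Total deductions = $197.75 + $217.53 + $160.38 + $105.47 + $162.22 + $87.89 + $74.23 = $1005.47
Net pay = $2197.25 − $1005.47 = $1191.78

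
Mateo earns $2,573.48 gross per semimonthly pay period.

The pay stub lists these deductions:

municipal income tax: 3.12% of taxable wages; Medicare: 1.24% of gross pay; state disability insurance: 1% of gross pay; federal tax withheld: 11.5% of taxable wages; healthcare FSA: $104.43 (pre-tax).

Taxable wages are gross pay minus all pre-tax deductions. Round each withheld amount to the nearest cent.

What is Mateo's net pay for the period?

$2,050.44

Healthcare FSA: $104.43
Taxable wages = $2,573.48 − $104.43 = $2,469.05
Federal tax withheld: $2,469.05 × 0.115 = $283.94
Municipal income tax: $2,469.05 × 0.0312 = $77.03
Medicare: $2,573.48 × 0.0124 = $31.91
State disability insurance: $2,573.48 × 0.01 = $25.73
Total deductions = $104.43 + $283.94 + $77.03 + $31.91 + $25.73 = $523.04
Net pay = $2,573.48 − $523.04 = $2,050.44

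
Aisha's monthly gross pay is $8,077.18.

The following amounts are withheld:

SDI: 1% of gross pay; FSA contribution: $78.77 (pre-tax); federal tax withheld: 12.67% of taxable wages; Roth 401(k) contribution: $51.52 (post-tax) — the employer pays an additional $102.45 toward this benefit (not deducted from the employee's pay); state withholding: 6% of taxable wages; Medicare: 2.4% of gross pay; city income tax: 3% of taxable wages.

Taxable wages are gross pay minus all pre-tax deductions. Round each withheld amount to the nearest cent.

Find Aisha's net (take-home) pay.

FSA contribution: $78.77
Taxable wages = $8,077.18 − $78.77 = $7,998.41
City income tax: $7,998.41 × 0.03 = $239.95
Federal tax withheld: $7,998.41 × 0.1267 = $1,013.40
State withholding: $7,998.41 × 0.06 = $479.90
Medicare: $8,077.18 × 0.024 = $193.85
SDI: $8,077.18 × 0.01 = $80.77
Roth 401(k) contribution: $51.52
(Employer's $102.45 toward Roth 401(k) contribution is not withheld from the employee.)
Total deductions = $78.77 + $239.95 + $1,013.40 + $479.90 + $193.85 + $80.77 + $51.52 = $2,138.16
Net pay = $8,077.18 − $2,138.16 = $5,939.02

$5,939.02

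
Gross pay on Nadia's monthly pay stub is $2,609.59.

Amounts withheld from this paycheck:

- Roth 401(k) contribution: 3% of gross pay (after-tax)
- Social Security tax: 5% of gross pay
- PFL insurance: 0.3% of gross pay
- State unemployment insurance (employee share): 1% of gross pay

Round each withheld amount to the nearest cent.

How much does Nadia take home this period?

$2,366.89

PFL insurance: $2,609.59 × 0.003 = $7.83
Social Security tax: $2,609.59 × 0.05 = $130.48
State unemployment insurance (employee share): $2,609.59 × 0.01 = $26.10
Roth 401(k) contribution: $2,609.59 × 0.03 = $78.29
Total deductions = $7.83 + $130.48 + $26.10 + $78.29 = $242.70
Net pay = $2,609.59 − $242.70 = $2,366.89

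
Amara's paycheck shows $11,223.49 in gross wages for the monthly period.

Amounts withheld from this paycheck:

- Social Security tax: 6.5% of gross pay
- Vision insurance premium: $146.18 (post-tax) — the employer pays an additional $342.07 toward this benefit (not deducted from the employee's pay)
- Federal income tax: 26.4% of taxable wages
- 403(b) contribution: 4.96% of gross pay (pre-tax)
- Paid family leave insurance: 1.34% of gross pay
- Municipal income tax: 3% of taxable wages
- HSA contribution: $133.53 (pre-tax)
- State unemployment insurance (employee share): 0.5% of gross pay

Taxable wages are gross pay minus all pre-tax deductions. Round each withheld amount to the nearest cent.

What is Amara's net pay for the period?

$6,354.27

403(b) contribution: $11,223.49 × 0.0496 = $556.69
HSA contribution: $133.53
Pre-tax total = $556.69 + $133.53 = $690.22
Taxable wages = $11,223.49 − $690.22 = $10,533.27
Federal income tax: $10,533.27 × 0.264 = $2,780.78
Municipal income tax: $10,533.27 × 0.03 = $316.00
Social Security tax: $11,223.49 × 0.065 = $729.53
Paid family leave insurance: $11,223.49 × 0.0134 = $150.39
State unemployment insurance (employee share): $11,223.49 × 0.005 = $56.12
Vision insurance premium: $146.18
(Employer's $342.07 toward vision insurance premium is not withheld from the employee.)
Total deductions = $556.69 + $133.53 + $2,780.78 + $316.00 + $729.53 + $150.39 + $56.12 + $146.18 = $4,869.22
Net pay = $11,223.49 − $4,869.22 = $6,354.27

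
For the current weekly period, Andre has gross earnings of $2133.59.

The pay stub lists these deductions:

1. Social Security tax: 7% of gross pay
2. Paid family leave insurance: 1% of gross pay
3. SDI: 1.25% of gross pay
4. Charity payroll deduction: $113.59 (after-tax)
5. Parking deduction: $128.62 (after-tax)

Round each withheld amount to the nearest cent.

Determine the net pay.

$1694.02

SDI: $2133.59 × 0.0125 = $26.67
Paid family leave insurance: $2133.59 × 0.01 = $21.34
Social Security tax: $2133.59 × 0.07 = $149.35
Charity payroll deduction: $113.59
Parking deduction: $128.62
Total deductions = $26.67 + $21.34 + $149.35 + $113.59 + $128.62 = $439.57
Net pay = $2133.59 − $439.57 = $1694.02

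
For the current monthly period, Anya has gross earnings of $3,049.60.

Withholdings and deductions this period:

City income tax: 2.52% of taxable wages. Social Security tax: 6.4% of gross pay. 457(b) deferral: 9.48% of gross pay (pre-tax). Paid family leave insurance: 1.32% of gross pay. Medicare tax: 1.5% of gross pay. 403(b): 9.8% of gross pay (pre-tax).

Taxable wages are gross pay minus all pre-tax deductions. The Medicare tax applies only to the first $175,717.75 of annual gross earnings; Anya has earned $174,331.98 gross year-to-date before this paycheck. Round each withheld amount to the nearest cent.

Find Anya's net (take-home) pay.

403(b): $3,049.60 × 0.098 = $298.86
457(b) deferral: $3,049.60 × 0.0948 = $289.10
Pre-tax total = $298.86 + $289.10 = $587.96
Taxable wages = $3,049.60 − $587.96 = $2,461.64
City income tax: $2,461.64 × 0.0252 = $62.03
Paid family leave insurance: $3,049.60 × 0.0132 = $40.25
Social Security tax: $3,049.60 × 0.064 = $195.17
Medicare tax: only $175,717.75 − $174,331.98 = $1,385.77 of this check is subject → $1,385.77 × 0.015 = $20.79
Total deductions = $298.86 + $289.10 + $62.03 + $40.25 + $195.17 + $20.79 = $906.20
Net pay = $3,049.60 − $906.20 = $2,143.40

$2,143.40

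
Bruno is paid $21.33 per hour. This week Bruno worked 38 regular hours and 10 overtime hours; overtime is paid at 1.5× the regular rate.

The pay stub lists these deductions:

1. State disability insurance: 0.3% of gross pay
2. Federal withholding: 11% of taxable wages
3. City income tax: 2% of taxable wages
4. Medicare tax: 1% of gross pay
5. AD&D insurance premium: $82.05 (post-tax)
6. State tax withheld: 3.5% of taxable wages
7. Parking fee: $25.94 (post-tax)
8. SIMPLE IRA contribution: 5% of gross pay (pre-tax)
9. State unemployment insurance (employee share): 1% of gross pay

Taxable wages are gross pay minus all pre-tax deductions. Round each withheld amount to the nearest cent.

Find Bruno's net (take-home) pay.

Regular pay: 38 × $21.33 = $810.54
Overtime pay: 10 × $21.33 × 1.5 = $319.95
Gross pay = $810.54 + $319.95 = $1,130.49
SIMPLE IRA contribution: $1,130.49 × 0.05 = $56.52
Taxable wages = $1,130.49 − $56.52 = $1,073.97
City income tax: $1,073.97 × 0.02 = $21.48
State tax withheld: $1,073.97 × 0.035 = $37.59
Federal withholding: $1,073.97 × 0.11 = $118.14
State unemployment insurance (employee share): $1,130.49 × 0.01 = $11.30
State disability insurance: $1,130.49 × 0.003 = $3.39
Medicare tax: $1,130.49 × 0.01 = $11.30
AD&D insurance premium: $82.05
Parking fee: $25.94
Total deductions = $56.52 + $21.48 + $37.59 + $118.14 + $11.30 + $3.39 + $11.30 + $82.05 + $25.94 = $367.71
Net pay = $1,130.49 − $367.71 = $762.78

$762.78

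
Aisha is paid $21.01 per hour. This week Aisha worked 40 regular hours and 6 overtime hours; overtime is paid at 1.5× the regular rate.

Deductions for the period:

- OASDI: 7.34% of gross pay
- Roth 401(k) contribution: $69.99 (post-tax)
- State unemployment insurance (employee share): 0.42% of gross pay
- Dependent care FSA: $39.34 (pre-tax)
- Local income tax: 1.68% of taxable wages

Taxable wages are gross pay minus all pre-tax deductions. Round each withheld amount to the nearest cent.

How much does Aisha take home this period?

$823.65

Regular pay: 40 × $21.01 = $840.40
Overtime pay: 6 × $21.01 × 1.5 = $189.09
Gross pay = $840.40 + $189.09 = $1029.49
Dependent care FSA: $39.34
Taxable wages = $1029.49 − $39.34 = $990.15
Local income tax: $990.15 × 0.0168 = $16.63
State unemployment insurance (employee share): $1029.49 × 0.0042 = $4.32
OASDI: $1029.49 × 0.0734 = $75.56
Roth 401(k) contribution: $69.99
Total deductions = $39.34 + $16.63 + $4.32 + $75.56 + $69.99 = $205.84
Net pay = $1029.49 − $205.84 = $823.65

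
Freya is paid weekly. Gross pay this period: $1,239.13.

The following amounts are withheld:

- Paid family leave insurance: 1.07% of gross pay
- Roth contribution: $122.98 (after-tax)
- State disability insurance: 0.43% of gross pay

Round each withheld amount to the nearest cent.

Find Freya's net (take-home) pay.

$1,097.56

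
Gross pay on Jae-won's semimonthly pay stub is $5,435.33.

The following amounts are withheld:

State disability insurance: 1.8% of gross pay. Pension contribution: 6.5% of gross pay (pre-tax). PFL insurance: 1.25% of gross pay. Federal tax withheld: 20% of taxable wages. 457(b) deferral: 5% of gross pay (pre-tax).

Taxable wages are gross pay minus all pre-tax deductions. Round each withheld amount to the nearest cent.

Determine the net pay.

$3,682.43

457(b) deferral: $5,435.33 × 0.05 = $271.77
Pension contribution: $5,435.33 × 0.065 = $353.30
Pre-tax total = $271.77 + $353.30 = $625.07
Taxable wages = $5,435.33 − $625.07 = $4,810.26
Federal tax withheld: $4,810.26 × 0.2 = $962.05
PFL insurance: $5,435.33 × 0.0125 = $67.94
State disability insurance: $5,435.33 × 0.018 = $97.84
Total deductions = $271.77 + $353.30 + $962.05 + $67.94 + $97.84 = $1,752.90
Net pay = $5,435.33 − $1,752.90 = $3,682.43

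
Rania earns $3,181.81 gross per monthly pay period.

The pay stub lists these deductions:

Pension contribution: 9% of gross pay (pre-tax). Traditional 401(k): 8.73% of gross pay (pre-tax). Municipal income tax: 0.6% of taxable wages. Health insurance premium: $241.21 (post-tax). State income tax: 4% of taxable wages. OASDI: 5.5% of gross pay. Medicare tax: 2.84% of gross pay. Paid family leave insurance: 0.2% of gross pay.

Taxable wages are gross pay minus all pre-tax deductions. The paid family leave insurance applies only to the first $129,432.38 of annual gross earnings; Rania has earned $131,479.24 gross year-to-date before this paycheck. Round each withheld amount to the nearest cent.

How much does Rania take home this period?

Pension contribution: $3,181.81 × 0.09 = $286.36
Traditional 401(k): $3,181.81 × 0.0873 = $277.77
Pre-tax total = $286.36 + $277.77 = $564.13
Taxable wages = $3,181.81 − $564.13 = $2,617.68
State income tax: $2,617.68 × 0.04 = $104.71
Municipal income tax: $2,617.68 × 0.006 = $15.71
Medicare tax: $3,181.81 × 0.0284 = $90.36
Paid family leave insurance: annual cap $129,432.38 already reached (YTD $131,479.24), so $0.00
OASDI: $3,181.81 × 0.055 = $175.00
Health insurance premium: $241.21
Total deductions = $286.36 + $277.77 + $104.71 + $15.71 + $90.36 + $0.00 + $175.00 + $241.21 = $1,191.12
Net pay = $3,181.81 − $1,191.12 = $1,990.69

$1,990.69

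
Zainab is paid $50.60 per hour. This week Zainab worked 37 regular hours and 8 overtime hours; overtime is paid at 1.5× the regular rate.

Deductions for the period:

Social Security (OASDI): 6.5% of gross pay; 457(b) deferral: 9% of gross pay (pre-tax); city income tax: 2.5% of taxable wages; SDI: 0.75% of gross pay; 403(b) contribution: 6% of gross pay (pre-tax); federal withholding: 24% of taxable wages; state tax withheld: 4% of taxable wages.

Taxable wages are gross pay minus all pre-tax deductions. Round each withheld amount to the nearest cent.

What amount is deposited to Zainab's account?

Regular pay: 37 × $50.60 = $1,872.20
Overtime pay: 8 × $50.60 × 1.5 = $607.20
Gross pay = $1,872.20 + $607.20 = $2,479.40
457(b) deferral: $2,479.40 × 0.09 = $223.15
403(b) contribution: $2,479.40 × 0.06 = $148.76
Pre-tax total = $223.15 + $148.76 = $371.91
Taxable wages = $2,479.40 − $371.91 = $2,107.49
State tax withheld: $2,107.49 × 0.04 = $84.30
City income tax: $2,107.49 × 0.025 = $52.69
Federal withholding: $2,107.49 × 0.24 = $505.80
SDI: $2,479.40 × 0.0075 = $18.60
Social Security (OASDI): $2,479.40 × 0.065 = $161.16
Total deductions = $223.15 + $148.76 + $84.30 + $52.69 + $505.80 + $18.60 + $161.16 = $1,194.46
Net pay = $2,479.40 − $1,194.46 = $1,284.94

$1,284.94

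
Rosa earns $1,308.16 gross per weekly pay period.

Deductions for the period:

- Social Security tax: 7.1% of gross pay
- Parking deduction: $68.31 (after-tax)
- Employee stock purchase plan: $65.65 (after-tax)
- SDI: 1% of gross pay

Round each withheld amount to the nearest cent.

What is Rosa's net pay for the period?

Social Security tax: $1,308.16 × 0.071 = $92.88
SDI: $1,308.16 × 0.01 = $13.08
Employee stock purchase plan: $65.65
Parking deduction: $68.31
Total deductions = $92.88 + $13.08 + $65.65 + $68.31 = $239.92
Net pay = $1,308.16 − $239.92 = $1,068.24

$1,068.24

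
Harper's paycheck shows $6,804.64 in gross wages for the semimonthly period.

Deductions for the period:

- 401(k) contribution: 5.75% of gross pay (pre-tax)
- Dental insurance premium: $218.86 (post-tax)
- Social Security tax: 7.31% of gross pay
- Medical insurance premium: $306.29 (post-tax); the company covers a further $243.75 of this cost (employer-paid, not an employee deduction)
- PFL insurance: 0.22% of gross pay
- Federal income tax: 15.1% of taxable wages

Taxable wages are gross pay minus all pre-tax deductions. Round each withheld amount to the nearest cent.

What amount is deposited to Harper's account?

$4,407.41

401(k) contribution: $6,804.64 × 0.0575 = $391.27
Taxable wages = $6,804.64 − $391.27 = $6,413.37
Federal income tax: $6,413.37 × 0.151 = $968.42
PFL insurance: $6,804.64 × 0.0022 = $14.97
Social Security tax: $6,804.64 × 0.0731 = $497.42
Medical insurance premium: $306.29
Dental insurance premium: $218.86
(Employer's $243.75 toward medical insurance premium is not withheld from the employee.)
Total deductions = $391.27 + $968.42 + $14.97 + $497.42 + $306.29 + $218.86 = $2,397.23
Net pay = $6,804.64 − $2,397.23 = $4,407.41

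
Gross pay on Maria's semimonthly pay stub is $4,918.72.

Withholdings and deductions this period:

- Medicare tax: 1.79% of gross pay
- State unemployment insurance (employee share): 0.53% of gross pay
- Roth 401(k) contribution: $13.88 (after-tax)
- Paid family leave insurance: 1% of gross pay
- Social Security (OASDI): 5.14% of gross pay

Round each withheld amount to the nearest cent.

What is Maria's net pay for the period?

$4,488.71

Paid family leave insurance: $4,918.72 × 0.01 = $49.19
Medicare tax: $4,918.72 × 0.0179 = $88.05
State unemployment insurance (employee share): $4,918.72 × 0.0053 = $26.07
Social Security (OASDI): $4,918.72 × 0.0514 = $252.82
Roth 401(k) contribution: $13.88
Total deductions = $49.19 + $88.05 + $26.07 + $252.82 + $13.88 = $430.01
Net pay = $4,918.72 − $430.01 = $4,488.71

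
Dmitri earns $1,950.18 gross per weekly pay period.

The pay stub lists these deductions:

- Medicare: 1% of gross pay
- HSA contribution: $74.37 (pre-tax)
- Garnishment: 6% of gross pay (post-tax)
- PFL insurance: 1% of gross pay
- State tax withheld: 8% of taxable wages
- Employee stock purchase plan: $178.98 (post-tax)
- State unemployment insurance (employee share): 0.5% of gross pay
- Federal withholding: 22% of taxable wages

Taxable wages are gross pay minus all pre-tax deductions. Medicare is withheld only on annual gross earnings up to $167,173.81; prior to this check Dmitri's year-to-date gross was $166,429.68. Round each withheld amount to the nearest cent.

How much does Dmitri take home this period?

$980.39

HSA contribution: $74.37
Taxable wages = $1,950.18 − $74.37 = $1,875.81
Federal withholding: $1,875.81 × 0.22 = $412.68
State tax withheld: $1,875.81 × 0.08 = $150.06
State unemployment insurance (employee share): $1,950.18 × 0.005 = $9.75
PFL insurance: $1,950.18 × 0.01 = $19.50
Medicare: only $167,173.81 − $166,429.68 = $744.13 of this check is subject → $744.13 × 0.01 = $7.44
Employee stock purchase plan: $178.98
Garnishment: $1,950.18 × 0.06 = $117.01
Total deductions = $74.37 + $412.68 + $150.06 + $9.75 + $19.50 + $7.44 + $178.98 + $117.01 = $969.79
Net pay = $1,950.18 − $969.79 = $980.39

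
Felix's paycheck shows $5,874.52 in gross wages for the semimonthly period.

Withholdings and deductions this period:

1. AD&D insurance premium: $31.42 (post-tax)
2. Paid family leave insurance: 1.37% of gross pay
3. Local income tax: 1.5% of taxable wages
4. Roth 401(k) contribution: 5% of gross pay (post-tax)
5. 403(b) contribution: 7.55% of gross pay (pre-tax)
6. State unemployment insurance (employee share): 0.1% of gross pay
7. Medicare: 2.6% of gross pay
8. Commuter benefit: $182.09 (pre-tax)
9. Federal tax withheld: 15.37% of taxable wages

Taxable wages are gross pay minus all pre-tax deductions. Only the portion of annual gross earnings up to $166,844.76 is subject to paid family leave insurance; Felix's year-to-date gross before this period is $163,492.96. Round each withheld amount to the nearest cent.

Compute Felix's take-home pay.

403(b) contribution: $5,874.52 × 0.0755 = $443.53
Commuter benefit: $182.09
Pre-tax total = $443.53 + $182.09 = $625.62
Taxable wages = $5,874.52 − $625.62 = $5,248.90
Federal tax withheld: $5,248.90 × 0.1537 = $806.76
Local income tax: $5,248.90 × 0.015 = $78.73
State unemployment insurance (employee share): $5,874.52 × 0.001 = $5.87
Paid family leave insurance: only $166,844.76 − $163,492.96 = $3,351.80 of this check is subject → $3,351.80 × 0.0137 = $45.92
Medicare: $5,874.52 × 0.026 = $152.74
AD&D insurance premium: $31.42
Roth 401(k) contribution: $5,874.52 × 0.05 = $293.73
Total deductions = $443.53 + $182.09 + $806.76 + $78.73 + $5.87 + $45.92 + $152.74 + $31.42 + $293.73 = $2,040.79
Net pay = $5,874.52 − $2,040.79 = $3,833.73

$3,833.73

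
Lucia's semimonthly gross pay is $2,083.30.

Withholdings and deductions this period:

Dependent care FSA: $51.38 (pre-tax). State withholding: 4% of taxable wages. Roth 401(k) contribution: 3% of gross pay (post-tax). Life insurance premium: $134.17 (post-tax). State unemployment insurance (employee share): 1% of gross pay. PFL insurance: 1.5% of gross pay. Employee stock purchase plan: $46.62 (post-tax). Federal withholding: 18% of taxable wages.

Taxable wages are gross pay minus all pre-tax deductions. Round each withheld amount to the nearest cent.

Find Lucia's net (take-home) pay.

Dependent care FSA: $51.38
Taxable wages = $2,083.30 − $51.38 = $2,031.92
Federal withholding: $2,031.92 × 0.18 = $365.75
State withholding: $2,031.92 × 0.04 = $81.28
State unemployment insurance (employee share): $2,083.30 × 0.01 = $20.83
PFL insurance: $2,083.30 × 0.015 = $31.25
Employee stock purchase plan: $46.62
Life insurance premium: $134.17
Roth 401(k) contribution: $2,083.30 × 0.03 = $62.50
Total deductions = $51.38 + $365.75 + $81.28 + $20.83 + $31.25 + $46.62 + $134.17 + $62.50 = $793.78
Net pay = $2,083.30 − $793.78 = $1,289.52

$1,289.52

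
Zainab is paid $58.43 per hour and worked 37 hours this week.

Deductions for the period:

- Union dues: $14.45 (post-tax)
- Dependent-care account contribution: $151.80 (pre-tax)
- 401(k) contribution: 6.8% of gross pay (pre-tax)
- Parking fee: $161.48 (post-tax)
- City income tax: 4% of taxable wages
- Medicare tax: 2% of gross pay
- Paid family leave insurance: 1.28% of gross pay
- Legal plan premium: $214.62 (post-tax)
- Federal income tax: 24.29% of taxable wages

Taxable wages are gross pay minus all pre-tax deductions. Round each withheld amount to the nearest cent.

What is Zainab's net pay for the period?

Gross pay: 37 × $58.43 = $2,161.91
Dependent-care account contribution: $151.80
401(k) contribution: $2,161.91 × 0.068 = $147.01
Pre-tax total = $151.80 + $147.01 = $298.81
Taxable wages = $2,161.91 − $298.81 = $1,863.10
City income tax: $1,863.10 × 0.04 = $74.52
Federal income tax: $1,863.10 × 0.2429 = $452.55
Medicare tax: $2,161.91 × 0.02 = $43.24
Paid family leave insurance: $2,161.91 × 0.0128 = $27.67
Parking fee: $161.48
Legal plan premium: $214.62
Union dues: $14.45
Total deductions = $151.80 + $147.01 + $74.52 + $452.55 + $43.24 + $27.67 + $161.48 + $214.62 + $14.45 = $1,287.34
Net pay = $2,161.91 − $1,287.34 = $874.57

$874.57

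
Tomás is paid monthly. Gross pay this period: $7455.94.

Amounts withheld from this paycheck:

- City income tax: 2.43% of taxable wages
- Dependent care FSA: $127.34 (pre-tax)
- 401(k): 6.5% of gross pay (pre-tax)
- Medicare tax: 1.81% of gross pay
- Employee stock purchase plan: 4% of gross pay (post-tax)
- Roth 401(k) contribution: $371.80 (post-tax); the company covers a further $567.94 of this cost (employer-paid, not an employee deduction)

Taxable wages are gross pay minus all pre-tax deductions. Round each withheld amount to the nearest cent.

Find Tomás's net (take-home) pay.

401(k): $7455.94 × 0.065 = $484.64
Dependent care FSA: $127.34
Pre-tax total = $484.64 + $127.34 = $611.98
Taxable wages = $7455.94 − $611.98 = $6843.96
City income tax: $6843.96 × 0.0243 = $166.31
Medicare tax: $7455.94 × 0.0181 = $134.95
Employee stock purchase plan: $7455.94 × 0.04 = $298.24
Roth 401(k) contribution: $371.80
(Employer's $567.94 toward Roth 401(k) contribution is not withheld from the employee.)
Total deductions = $484.64 + $127.34 + $166.31 + $134.95 + $298.24 + $371.80 = $1583.28
Net pay = $7455.94 − $1583.28 = $5872.66

$5872.66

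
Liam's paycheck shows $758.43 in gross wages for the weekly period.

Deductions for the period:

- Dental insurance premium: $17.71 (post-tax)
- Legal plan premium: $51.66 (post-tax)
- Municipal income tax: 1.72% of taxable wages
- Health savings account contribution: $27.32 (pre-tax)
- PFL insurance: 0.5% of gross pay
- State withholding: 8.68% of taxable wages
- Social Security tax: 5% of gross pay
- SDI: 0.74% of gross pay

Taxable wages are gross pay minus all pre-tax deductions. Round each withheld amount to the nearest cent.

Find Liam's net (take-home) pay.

$538.38

Health savings account contribution: $27.32
Taxable wages = $758.43 − $27.32 = $731.11
State withholding: $731.11 × 0.0868 = $63.46
Municipal income tax: $731.11 × 0.0172 = $12.58
SDI: $758.43 × 0.0074 = $5.61
PFL insurance: $758.43 × 0.005 = $3.79
Social Security tax: $758.43 × 0.05 = $37.92
Dental insurance premium: $17.71
Legal plan premium: $51.66
Total deductions = $27.32 + $63.46 + $12.58 + $5.61 + $3.79 + $37.92 + $17.71 + $51.66 = $220.05
Net pay = $758.43 − $220.05 = $538.38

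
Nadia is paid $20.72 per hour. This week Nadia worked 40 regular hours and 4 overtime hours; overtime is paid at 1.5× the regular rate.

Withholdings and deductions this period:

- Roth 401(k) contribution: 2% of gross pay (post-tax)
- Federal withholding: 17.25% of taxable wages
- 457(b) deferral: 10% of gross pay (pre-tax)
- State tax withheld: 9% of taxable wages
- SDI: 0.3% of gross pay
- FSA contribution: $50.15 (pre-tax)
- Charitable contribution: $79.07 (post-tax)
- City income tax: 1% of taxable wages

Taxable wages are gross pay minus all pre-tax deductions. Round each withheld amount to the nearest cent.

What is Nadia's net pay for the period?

Regular pay: 40 × $20.72 = $828.80
Overtime pay: 4 × $20.72 × 1.5 = $124.32
Gross pay = $828.80 + $124.32 = $953.12
457(b) deferral: $953.12 × 0.1 = $95.31
FSA contribution: $50.15
Pre-tax total = $95.31 + $50.15 = $145.46
Taxable wages = $953.12 − $145.46 = $807.66
City income tax: $807.66 × 0.01 = $8.08
State tax withheld: $807.66 × 0.09 = $72.69
Federal withholding: $807.66 × 0.1725 = $139.32
SDI: $953.12 × 0.003 = $2.86
Charitable contribution: $79.07
Roth 401(k) contribution: $953.12 × 0.02 = $19.06
Total deductions = $95.31 + $50.15 + $8.08 + $72.69 + $139.32 + $2.86 + $79.07 + $19.06 = $466.54
Net pay = $953.12 − $466.54 = $486.58

$486.58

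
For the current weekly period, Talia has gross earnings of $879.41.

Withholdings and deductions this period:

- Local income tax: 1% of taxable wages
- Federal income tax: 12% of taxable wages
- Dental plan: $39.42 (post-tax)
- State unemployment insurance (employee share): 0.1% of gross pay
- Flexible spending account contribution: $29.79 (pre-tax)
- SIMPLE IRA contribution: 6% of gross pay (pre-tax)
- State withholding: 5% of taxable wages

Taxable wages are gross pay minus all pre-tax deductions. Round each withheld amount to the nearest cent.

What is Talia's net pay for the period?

$613.13

Flexible spending account contribution: $29.79
SIMPLE IRA contribution: $879.41 × 0.06 = $52.76
Pre-tax total = $29.79 + $52.76 = $82.55
Taxable wages = $879.41 − $82.55 = $796.86
State withholding: $796.86 × 0.05 = $39.84
Local income tax: $796.86 × 0.01 = $7.97
Federal income tax: $796.86 × 0.12 = $95.62
State unemployment insurance (employee share): $879.41 × 0.001 = $0.88
Dental plan: $39.42
Total deductions = $29.79 + $52.76 + $39.84 + $7.97 + $95.62 + $0.88 + $39.42 = $266.28
Net pay = $879.41 − $266.28 = $613.13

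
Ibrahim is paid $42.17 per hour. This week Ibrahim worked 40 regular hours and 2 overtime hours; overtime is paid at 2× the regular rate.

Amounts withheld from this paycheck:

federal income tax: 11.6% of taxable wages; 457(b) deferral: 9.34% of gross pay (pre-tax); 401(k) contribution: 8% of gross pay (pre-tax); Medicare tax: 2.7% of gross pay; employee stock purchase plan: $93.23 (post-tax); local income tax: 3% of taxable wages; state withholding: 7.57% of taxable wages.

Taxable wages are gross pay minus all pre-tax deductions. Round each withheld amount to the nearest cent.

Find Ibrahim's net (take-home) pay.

$1,050.39

Regular pay: 40 × $42.17 = $1,686.80
Overtime pay: 2 × $42.17 × 2 = $168.68
Gross pay = $1,686.80 + $168.68 = $1,855.48
457(b) deferral: $1,855.48 × 0.0934 = $173.30
401(k) contribution: $1,855.48 × 0.08 = $148.44
Pre-tax total = $173.30 + $148.44 = $321.74
Taxable wages = $1,855.48 − $321.74 = $1,533.74
Local income tax: $1,533.74 × 0.03 = $46.01
Federal income tax: $1,533.74 × 0.116 = $177.91
State withholding: $1,533.74 × 0.0757 = $116.10
Medicare tax: $1,855.48 × 0.027 = $50.10
Employee stock purchase plan: $93.23
Total deductions = $173.30 + $148.44 + $46.01 + $177.91 + $116.10 + $50.10 + $93.23 = $805.09
Net pay = $1,855.48 − $805.09 = $1,050.39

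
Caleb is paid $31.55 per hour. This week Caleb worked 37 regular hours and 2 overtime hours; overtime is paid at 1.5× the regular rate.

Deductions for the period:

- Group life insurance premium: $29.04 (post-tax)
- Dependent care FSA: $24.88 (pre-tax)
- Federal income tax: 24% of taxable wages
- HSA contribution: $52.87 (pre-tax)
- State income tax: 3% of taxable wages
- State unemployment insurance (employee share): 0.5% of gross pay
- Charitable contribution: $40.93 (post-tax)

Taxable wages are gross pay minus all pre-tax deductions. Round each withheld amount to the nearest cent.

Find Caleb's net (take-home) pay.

$788.22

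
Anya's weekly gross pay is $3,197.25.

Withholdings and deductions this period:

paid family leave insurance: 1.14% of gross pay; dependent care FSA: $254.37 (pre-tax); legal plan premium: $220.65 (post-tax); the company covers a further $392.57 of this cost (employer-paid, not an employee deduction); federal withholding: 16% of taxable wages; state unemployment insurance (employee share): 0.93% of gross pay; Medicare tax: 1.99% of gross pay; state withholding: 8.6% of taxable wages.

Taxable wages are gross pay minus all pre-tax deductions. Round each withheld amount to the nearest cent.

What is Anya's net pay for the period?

$1,868.47

Dependent care FSA: $254.37
Taxable wages = $3,197.25 − $254.37 = $2,942.88
State withholding: $2,942.88 × 0.086 = $253.09
Federal withholding: $2,942.88 × 0.16 = $470.86
Paid family leave insurance: $3,197.25 × 0.0114 = $36.45
State unemployment insurance (employee share): $3,197.25 × 0.0093 = $29.73
Medicare tax: $3,197.25 × 0.0199 = $63.63
Legal plan premium: $220.65
(Employer's $392.57 toward legal plan premium is not withheld from the employee.)
Total deductions = $254.37 + $253.09 + $470.86 + $36.45 + $29.73 + $63.63 + $220.65 = $1,328.78
Net pay = $3,197.25 − $1,328.78 = $1,868.47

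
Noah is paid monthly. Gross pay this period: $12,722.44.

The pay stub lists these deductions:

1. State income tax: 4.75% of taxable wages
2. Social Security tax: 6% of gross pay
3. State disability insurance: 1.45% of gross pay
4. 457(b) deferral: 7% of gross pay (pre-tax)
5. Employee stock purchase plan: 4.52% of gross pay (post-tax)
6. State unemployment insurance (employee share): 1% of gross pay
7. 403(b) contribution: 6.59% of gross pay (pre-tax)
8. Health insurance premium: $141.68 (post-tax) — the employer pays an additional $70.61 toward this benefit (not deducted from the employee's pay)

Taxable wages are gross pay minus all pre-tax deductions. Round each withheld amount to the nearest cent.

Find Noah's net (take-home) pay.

$8,679.49

457(b) deferral: $12,722.44 × 0.07 = $890.57
403(b) contribution: $12,722.44 × 0.0659 = $838.41
Pre-tax total = $890.57 + $838.41 = $1,728.98
Taxable wages = $12,722.44 − $1,728.98 = $10,993.46
State income tax: $10,993.46 × 0.0475 = $522.19
State unemployment insurance (employee share): $12,722.44 × 0.01 = $127.22
Social Security tax: $12,722.44 × 0.06 = $763.35
State disability insurance: $12,722.44 × 0.0145 = $184.48
Employee stock purchase plan: $12,722.44 × 0.0452 = $575.05
Health insurance premium: $141.68
(Employer's $70.61 toward health insurance premium is not withheld from the employee.)
Total deductions = $890.57 + $838.41 + $522.19 + $127.22 + $763.35 + $184.48 + $575.05 + $141.68 = $4,042.95
Net pay = $12,722.44 − $4,042.95 = $8,679.49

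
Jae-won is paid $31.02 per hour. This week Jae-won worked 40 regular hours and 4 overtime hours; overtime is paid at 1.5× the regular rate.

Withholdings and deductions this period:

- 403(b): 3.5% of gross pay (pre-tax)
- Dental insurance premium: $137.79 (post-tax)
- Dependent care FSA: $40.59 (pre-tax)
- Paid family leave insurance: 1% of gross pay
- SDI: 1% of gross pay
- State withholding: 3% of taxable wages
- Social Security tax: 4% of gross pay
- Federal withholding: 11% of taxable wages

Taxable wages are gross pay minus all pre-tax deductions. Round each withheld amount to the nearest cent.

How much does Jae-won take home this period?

$925.89

Regular pay: 40 × $31.02 = $1,240.80
Overtime pay: 4 × $31.02 × 1.5 = $186.12
Gross pay = $1,240.80 + $186.12 = $1,426.92
Dependent care FSA: $40.59
403(b): $1,426.92 × 0.035 = $49.94
Pre-tax total = $40.59 + $49.94 = $90.53
Taxable wages = $1,426.92 − $90.53 = $1,336.39
State withholding: $1,336.39 × 0.03 = $40.09
Federal withholding: $1,336.39 × 0.11 = $147.00
SDI: $1,426.92 × 0.01 = $14.27
Paid family leave insurance: $1,426.92 × 0.01 = $14.27
Social Security tax: $1,426.92 × 0.04 = $57.08
Dental insurance premium: $137.79
Total deductions = $40.59 + $49.94 + $40.09 + $147.00 + $14.27 + $14.27 + $57.08 + $137.79 = $501.03
Net pay = $1,426.92 − $501.03 = $925.89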